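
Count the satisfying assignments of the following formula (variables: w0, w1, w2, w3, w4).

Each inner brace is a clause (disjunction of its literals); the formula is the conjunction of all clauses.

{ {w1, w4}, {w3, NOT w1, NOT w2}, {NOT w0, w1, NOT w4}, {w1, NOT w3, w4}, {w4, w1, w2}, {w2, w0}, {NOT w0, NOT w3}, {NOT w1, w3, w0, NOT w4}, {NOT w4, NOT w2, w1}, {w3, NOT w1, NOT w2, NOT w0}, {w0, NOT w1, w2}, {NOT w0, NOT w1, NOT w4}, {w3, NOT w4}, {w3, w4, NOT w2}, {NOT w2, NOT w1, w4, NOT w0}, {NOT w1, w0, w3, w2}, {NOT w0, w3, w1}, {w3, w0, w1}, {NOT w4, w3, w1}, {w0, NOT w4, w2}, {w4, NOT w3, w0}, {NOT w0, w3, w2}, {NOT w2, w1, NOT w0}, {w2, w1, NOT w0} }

1

There are 2^5 = 32 truth assignments over (w0, w1, w2, w3, w4).
Split on w3. With w3 = true, the clauses containing w3 are satisfied and NOT w3 drops from the rest; 1 of the 2^4 = 16 assignments to the other variables satisfy what remains.
With w3 = false, by the same count on the reduced clause set, 0 assignments work.
(One model: w0=F, w1=T, w2=T, w3=T, w4=T.)
Total: 1 + 0 = 1.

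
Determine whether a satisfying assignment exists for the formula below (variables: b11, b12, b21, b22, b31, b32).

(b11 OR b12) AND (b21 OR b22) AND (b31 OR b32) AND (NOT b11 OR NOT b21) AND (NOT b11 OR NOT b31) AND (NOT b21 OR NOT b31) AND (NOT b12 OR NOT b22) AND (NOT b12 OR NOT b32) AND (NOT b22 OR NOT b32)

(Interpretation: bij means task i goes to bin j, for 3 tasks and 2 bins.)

Try b11 = true.
The clause (NOT b21) is unit, so b21 = false.
The clause (b22) is unit, so b22 = true.
The clause (NOT b31) is unit, so b31 = false.
The clause (b32) is unit, so b32 = true.
Now (NOT b32) is unsatisfied and unit — conflict.
Undo b11 and try b11 = false.
The clause (b12) is unit, so b12 = true.
The clause (NOT b22) is unit, so b22 = false.
The clause (b21) is unit, so b21 = true.
The clause (NOT b31) is unit, so b31 = false.
The clause (b32) is unit, so b32 = true.
Now (NOT b32) is unsatisfied and unit — conflict.
Neither b11 = true nor b11 = false works.
No assignment satisfies every clause.

Unsatisfiable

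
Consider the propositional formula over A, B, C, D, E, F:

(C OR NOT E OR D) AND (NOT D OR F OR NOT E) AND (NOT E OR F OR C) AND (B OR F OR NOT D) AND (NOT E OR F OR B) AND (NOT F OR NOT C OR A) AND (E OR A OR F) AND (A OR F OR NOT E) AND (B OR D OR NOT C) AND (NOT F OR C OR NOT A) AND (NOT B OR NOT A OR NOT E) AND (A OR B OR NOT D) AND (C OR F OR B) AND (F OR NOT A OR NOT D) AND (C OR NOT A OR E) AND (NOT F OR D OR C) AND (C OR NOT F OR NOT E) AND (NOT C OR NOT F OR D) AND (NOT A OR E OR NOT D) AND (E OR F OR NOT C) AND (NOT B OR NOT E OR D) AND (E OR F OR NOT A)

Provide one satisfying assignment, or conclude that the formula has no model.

A=true,  B=false,  C=true,  D=true,  E=true,  F=true

Suppose C = true.
Suppose F = true.
The clause (A) is unit, so A = true.
The clause (D) is unit, so D = true.
The clause (E) is unit, so E = true.
The clause (NOT B) is unit, so B = false.
All clauses are satisfied.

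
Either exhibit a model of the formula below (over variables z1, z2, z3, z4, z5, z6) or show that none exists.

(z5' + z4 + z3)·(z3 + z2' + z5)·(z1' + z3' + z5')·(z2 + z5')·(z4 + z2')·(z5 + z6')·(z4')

The clause (z4') is unit, so z4 = 0.
The clause (z2') is unit, so z2 = 0.
The clause (z5') is unit, so z5 = 0.
The clause (z6') is unit, so z6 = 0.
Every clause is now satisfied; z1, z3 are unconstrained.

z1 ↦ 1, z2 ↦ 0, z3 ↦ 1, z4 ↦ 0, z5 ↦ 0, z6 ↦ 0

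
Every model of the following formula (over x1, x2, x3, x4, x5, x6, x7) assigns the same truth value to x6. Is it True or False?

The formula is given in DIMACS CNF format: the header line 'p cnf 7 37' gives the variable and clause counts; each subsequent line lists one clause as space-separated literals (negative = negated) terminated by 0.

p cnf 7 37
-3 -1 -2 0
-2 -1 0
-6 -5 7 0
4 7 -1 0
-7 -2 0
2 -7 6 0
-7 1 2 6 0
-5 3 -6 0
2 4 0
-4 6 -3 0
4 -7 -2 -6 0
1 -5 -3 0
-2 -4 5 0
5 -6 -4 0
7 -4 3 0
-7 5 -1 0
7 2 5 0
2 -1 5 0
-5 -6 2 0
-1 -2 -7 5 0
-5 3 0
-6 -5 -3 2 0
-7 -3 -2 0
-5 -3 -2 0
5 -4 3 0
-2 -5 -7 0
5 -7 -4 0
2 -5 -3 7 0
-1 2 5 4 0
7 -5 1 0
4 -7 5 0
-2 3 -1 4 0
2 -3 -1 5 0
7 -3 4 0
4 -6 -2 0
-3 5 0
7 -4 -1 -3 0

False

Suppose x6 = True.
Case x2 = False:
(x4) alone gives x4 = True.
(x5) alone gives x5 = True.
Now (¬x5) is unsatisfied and unit — conflict.
Backtrack on x2: now try x2 = True.
(¬x1) alone gives x1 = False.
(¬x7) alone gives x7 = False.
(¬x5) alone gives x5 = False.
(¬x4) alone gives x4 = False.
Now (x4) is unsatisfied and unit — conflict.
Either choice for x2 ends in contradiction.
So every satisfying assignment has x6 = False.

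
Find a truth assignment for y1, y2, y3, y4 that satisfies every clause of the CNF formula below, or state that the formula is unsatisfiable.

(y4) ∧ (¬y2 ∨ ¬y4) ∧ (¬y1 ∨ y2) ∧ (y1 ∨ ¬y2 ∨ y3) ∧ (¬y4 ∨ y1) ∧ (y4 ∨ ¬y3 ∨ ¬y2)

The clause (y4) is unit, so y4 = True.
The clause (¬y2) is unit, so y2 = False.
The clause (¬y1) is unit, so y1 = False.
That conflicts with the unit clause (y1).

UNSATISFIABLE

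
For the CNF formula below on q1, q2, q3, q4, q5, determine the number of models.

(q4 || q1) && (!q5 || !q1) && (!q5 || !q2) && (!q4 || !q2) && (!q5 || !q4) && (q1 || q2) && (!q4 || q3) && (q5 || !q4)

There are 2^5 = 32 truth assignments over (q1, q2, q3, q4, q5).
Split on q4. With q4 = true, the clauses containing q4 are satisfied and !q4 drops from the rest; 0 of the 2^4 = 16 assignments to the other variables satisfy what remains.
With q4 = false, by the same count on the reduced clause set, 4 assignments work.
Total: 0 + 4 = 4.

4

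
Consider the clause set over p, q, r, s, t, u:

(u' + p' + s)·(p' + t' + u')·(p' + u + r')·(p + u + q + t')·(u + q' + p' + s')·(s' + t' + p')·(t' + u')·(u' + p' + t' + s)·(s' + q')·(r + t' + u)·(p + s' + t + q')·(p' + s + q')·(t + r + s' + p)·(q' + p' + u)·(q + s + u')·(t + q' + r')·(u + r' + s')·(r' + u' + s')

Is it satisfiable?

Yes, satisfiable

Suppose t = 0.
Suppose s = 1.
The clause (q') is unit, so q = 0.
Suppose r = 0.
The clause (p) is unit, so p = 1.
No clause remains; u is free.
A satisfying assignment: p ↦ 1,  q ↦ 0,  r ↦ 0,  s ↦ 1,  t ↦ 0,  u ↦ 1.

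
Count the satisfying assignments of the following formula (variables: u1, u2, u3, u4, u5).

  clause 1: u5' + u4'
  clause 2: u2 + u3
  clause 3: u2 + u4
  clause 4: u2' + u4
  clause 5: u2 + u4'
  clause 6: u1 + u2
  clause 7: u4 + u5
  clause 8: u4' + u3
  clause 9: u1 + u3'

There are 2^5 = 32 truth assignments over (u1, u2, u3, u4, u5).
Split on u4. With u4 = 1, the clauses containing u4 are satisfied and u4' drops from the rest; 1 of the 2^4 = 16 assignments to the other variables satisfy what remains.
With u4 = 0, by the same count on the reduced clause set, 0 assignments work.
(One model: u1=T, u2=T, u3=T, u4=T, u5=F.)
Total: 1 + 0 = 1.

1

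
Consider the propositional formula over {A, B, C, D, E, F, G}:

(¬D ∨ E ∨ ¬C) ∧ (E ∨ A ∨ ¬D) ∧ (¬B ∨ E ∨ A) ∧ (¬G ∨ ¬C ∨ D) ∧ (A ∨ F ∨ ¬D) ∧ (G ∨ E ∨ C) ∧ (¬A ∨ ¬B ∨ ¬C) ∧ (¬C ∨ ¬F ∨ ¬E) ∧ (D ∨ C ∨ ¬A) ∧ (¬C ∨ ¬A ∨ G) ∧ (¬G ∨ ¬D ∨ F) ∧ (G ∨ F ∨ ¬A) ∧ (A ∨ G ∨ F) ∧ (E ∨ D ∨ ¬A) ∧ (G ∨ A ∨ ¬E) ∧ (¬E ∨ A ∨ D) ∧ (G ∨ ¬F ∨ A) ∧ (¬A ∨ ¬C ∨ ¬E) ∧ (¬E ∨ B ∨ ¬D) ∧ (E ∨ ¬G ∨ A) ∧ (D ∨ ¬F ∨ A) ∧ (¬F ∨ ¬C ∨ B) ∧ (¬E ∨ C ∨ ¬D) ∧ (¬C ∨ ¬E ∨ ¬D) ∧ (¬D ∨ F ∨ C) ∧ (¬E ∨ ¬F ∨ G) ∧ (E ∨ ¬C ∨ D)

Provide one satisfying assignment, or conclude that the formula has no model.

A ↦ True, B ↦ True, C ↦ False, D ↦ True, E ↦ False, F ↦ True, G ↦ True

Case D = True:
Case E = False:
From the singleton clause (¬C), C = False.
From the singleton clause (A), A = True.
From the singleton clause (G), G = True.
From the singleton clause (F), F = True.
All clauses hold; B can take either value.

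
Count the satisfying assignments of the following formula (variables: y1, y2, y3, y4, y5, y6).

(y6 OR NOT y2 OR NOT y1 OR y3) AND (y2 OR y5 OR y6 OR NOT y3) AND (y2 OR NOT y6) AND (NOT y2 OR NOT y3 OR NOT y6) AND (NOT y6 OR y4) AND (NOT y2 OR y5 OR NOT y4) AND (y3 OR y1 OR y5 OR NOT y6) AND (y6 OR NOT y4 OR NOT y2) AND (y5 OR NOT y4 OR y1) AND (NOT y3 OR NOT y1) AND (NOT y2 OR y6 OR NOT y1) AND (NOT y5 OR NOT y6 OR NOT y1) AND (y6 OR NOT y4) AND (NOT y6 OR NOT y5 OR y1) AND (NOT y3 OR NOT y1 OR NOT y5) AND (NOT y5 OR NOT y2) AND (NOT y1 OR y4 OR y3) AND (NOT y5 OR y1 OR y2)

There are 2^6 = 64 truth assignments over (y1, y2, y3, y4, y5, y6).
Split on y2. With y2 = true, the clauses containing y2 are satisfied and NOT y2 drops from the rest; 2 of the 2^5 = 32 assignments to the other variables satisfy what remains.
With y2 = false, by the same count on the reduced clause set, 1 assignment works.
(One model: y1=F, y2=F, y3=F, y4=F, y5=F, y6=F.)
Total: 2 + 1 = 3.

3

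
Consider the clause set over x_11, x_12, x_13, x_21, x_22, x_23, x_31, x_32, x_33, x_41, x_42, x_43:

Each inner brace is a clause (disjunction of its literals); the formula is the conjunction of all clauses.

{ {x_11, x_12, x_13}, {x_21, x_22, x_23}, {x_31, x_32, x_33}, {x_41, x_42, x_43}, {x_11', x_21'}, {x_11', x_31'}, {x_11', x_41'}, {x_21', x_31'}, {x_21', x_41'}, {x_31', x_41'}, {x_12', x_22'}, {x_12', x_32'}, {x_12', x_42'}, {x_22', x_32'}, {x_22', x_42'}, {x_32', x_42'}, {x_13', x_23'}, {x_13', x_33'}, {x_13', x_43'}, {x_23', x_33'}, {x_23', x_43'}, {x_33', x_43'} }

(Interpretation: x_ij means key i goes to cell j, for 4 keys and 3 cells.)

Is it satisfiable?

No, unsatisfiable

Case x_11 = 0:
Case x_12 = 1:
The clause (x_22') is unit, so x_22 = 0.
The clause (x_32') is unit, so x_32 = 0.
The clause (x_42') is unit, so x_42 = 0.
Case x_21 = 1:
The clause (x_31') is unit, so x_31 = 0.
The clause (x_33) is unit, so x_33 = 1.
The clause (x_41') is unit, so x_41 = 0.
The clause (x_43) is unit, so x_43 = 1.
That conflicts with the unit clause (x_43').
So x_21 must be the other value — set x_21 = 0.
The clause (x_23) is unit, so x_23 = 1.
The clause (x_13') is unit, so x_13 = 0.
The clause (x_33') is unit, so x_33 = 0.
The clause (x_31) is unit, so x_31 = 1.
The clause (x_41') is unit, so x_41 = 0.
The clause (x_43) is unit, so x_43 = 1.
That conflicts with the unit clause (x_43').
Both values of x_21 lead to a conflict.
So x_12 must be the other value — set x_12 = 0.
The clause (x_13) is unit, so x_13 = 1.
The clause (x_23') is unit, so x_23 = 0.
The clause (x_33') is unit, so x_33 = 0.
The clause (x_43') is unit, so x_43 = 0.
Case x_21 = 1:
The clause (x_31') is unit, so x_31 = 0.
The clause (x_32) is unit, so x_32 = 1.
The clause (x_41') is unit, so x_41 = 0.
The clause (x_42) is unit, so x_42 = 1.
That conflicts with the unit clause (x_42').
So x_21 must be the other value — set x_21 = 0.
The clause (x_22) is unit, so x_22 = 1.
The clause (x_32') is unit, so x_32 = 0.
The clause (x_31) is unit, so x_31 = 1.
The clause (x_41') is unit, so x_41 = 0.
The clause (x_42) is unit, so x_42 = 1.
That conflicts with the unit clause (x_42').
Both values of x_21 lead to a conflict.
Both values of x_12 lead to a conflict.
So x_11 must be the other value — set x_11 = 1.
The clause (x_21') is unit, so x_21 = 0.
The clause (x_31') is unit, so x_31 = 0.
The clause (x_41') is unit, so x_41 = 0.
Case x_22 = 1:
The clause (x_12') is unit, so x_12 = 0.
The clause (x_32') is unit, so x_32 = 0.
The clause (x_33) is unit, so x_33 = 1.
The clause (x_42') is unit, so x_42 = 0.
The clause (x_43) is unit, so x_43 = 1.
That conflicts with the unit clause (x_43').
So x_22 must be the other value — set x_22 = 0.
The clause (x_23) is unit, so x_23 = 1.
The clause (x_13') is unit, so x_13 = 0.
The clause (x_33') is unit, so x_33 = 0.
The clause (x_32) is unit, so x_32 = 1.
The clause (x_12') is unit, so x_12 = 0.
The clause (x_42') is unit, so x_42 = 0.
The clause (x_43) is unit, so x_43 = 1.
That conflicts with the unit clause (x_43').
Both values of x_22 lead to a conflict.
Both values of x_11 lead to a conflict.
No assignment satisfies every clause.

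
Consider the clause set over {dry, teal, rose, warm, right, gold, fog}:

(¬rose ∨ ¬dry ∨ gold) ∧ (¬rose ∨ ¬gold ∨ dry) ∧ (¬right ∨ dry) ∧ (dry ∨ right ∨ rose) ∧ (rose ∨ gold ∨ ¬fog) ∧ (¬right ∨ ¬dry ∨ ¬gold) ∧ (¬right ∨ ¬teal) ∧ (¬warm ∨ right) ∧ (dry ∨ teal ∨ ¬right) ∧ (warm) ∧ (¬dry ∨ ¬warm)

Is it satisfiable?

The clause (warm) is unit, so warm = True.
The clause (right) is unit, so right = True.
The clause (dry) is unit, so dry = True.
But (¬dry) is also a unit clause — contradiction.
No assignment satisfies every clause.

Unsatisfiable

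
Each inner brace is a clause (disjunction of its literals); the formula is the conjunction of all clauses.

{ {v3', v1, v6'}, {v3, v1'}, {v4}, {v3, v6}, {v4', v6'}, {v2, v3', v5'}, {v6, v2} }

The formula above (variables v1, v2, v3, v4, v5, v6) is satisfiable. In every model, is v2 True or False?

True

Suppose v2 = 0.
From the singleton clause (v4), v4 = 1.
From the singleton clause (v6'), v6 = 0.
Now (v6) is unsatisfied and unit — conflict.
So every satisfying assignment has v2 = True.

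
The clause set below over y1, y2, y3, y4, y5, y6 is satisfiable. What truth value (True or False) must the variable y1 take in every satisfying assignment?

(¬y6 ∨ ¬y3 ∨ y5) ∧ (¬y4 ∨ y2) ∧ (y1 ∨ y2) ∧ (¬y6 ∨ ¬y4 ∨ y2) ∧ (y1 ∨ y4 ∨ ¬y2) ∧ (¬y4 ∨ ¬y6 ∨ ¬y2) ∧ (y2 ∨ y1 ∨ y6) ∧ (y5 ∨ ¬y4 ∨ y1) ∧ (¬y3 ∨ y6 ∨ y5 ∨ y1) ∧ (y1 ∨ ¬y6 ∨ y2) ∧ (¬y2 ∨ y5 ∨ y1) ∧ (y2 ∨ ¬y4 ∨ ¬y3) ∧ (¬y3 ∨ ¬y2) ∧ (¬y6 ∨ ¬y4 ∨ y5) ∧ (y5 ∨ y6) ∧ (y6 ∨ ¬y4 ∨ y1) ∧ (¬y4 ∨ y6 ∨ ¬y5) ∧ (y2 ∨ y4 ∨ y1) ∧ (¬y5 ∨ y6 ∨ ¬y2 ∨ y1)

True

Suppose y1 = False.
The clause (y2) is unit, so y2 = True.
The clause (y4) is unit, so y4 = True.
The clause (¬y6) is unit, so y6 = False.
Now (y6) is unsatisfied and unit — conflict.
So every satisfying assignment has y1 = True.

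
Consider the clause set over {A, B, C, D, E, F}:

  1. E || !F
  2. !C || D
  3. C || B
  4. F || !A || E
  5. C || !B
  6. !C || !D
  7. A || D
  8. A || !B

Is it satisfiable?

No

Try E = true.
Try C = false.
(B) alone gives B = true.
But (!B) is also a unit clause — contradiction.
Backtrack on C: now try C = true.
(D) alone gives D = true.
But (!D) is also a unit clause — contradiction.
Both values of C lead to a conflict.
Backtrack on E: now try E = false.
(!F) alone gives F = false.
(!A) alone gives A = false.
(D) alone gives D = true.
(!C) alone gives C = false.
(B) alone gives B = true.
But (!B) is also a unit clause — contradiction.
Both values of E lead to a conflict.
No assignment satisfies every clause.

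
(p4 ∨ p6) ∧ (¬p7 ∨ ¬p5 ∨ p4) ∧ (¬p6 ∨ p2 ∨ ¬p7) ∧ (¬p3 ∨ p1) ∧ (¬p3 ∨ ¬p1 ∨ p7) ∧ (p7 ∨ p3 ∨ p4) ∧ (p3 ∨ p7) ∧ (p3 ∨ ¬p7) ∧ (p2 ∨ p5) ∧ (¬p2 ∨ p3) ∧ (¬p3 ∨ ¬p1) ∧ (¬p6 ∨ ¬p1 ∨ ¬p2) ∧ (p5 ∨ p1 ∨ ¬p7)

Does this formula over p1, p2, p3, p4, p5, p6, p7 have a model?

Suppose p4 = True.
Suppose p3 = False.
Unit clause (p7) forces p7 = True.
That conflicts with the unit clause (¬p7).
That branch fails; take p3 = True instead.
Unit clause (p1) forces p1 = True.
That conflicts with the unit clause (¬p1).
Both values of p3 lead to a conflict.
That branch fails; take p4 = False instead.
Unit clause (p6) forces p6 = True.
Suppose p7 = False.
Unit clause (p3) forces p3 = True.
Unit clause (p1) forces p1 = True.
That conflicts with the unit clause (¬p1).
That branch fails; take p7 = True instead.
Unit clause (¬p5) forces p5 = False.
Unit clause (p2) forces p2 = True.
Unit clause (p3) forces p3 = True.
Unit clause (p1) forces p1 = True.
That conflicts with the unit clause (¬p1).
Both values of p7 lead to a conflict.
Both values of p4 lead to a conflict.
No assignment satisfies every clause.

Unsatisfiable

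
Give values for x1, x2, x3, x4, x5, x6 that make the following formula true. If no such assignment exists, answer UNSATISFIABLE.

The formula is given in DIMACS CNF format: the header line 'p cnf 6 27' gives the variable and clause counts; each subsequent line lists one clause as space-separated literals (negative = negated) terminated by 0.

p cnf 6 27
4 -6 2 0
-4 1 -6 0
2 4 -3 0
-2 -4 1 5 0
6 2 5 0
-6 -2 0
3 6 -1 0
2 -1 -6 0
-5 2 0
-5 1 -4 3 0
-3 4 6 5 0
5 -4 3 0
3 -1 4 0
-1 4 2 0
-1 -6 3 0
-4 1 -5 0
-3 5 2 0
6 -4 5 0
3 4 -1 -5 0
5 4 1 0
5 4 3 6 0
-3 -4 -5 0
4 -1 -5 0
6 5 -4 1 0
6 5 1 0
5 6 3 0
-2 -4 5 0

x1=False, x2=True, x3=False, x4=False, x5=True, x6=False

Case x6 = False:
Case x2 = True:
Case x3 = False:
Unit clause (¬x1) forces x1 = False.
Unit clause (x5) forces x5 = True.
Unit clause (¬x4) forces x4 = False.
This assignment satisfies each clause.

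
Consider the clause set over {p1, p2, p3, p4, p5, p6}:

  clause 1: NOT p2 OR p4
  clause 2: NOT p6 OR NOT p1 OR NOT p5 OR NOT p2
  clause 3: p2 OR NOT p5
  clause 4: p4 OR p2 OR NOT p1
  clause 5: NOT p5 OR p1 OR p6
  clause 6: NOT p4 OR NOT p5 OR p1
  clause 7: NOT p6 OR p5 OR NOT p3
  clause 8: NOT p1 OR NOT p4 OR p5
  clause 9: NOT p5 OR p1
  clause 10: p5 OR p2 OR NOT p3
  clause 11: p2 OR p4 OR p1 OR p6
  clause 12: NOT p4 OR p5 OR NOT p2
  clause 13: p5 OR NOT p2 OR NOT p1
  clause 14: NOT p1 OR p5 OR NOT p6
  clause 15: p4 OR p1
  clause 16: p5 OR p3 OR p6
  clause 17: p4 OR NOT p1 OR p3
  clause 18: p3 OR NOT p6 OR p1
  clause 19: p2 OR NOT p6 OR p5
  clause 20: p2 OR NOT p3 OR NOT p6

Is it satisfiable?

Try p2 = true.
Unit clause (p4) forces p4 = true.
Unit clause (p5) forces p5 = true.
Unit clause (p1) forces p1 = true.
Unit clause (NOT p6) forces p6 = false.
Every clause is now satisfied; p3 is unconstrained.
A satisfying assignment: p1=true, p2=true, p3=true, p4=true, p5=true, p6=false.

Yes, satisfiable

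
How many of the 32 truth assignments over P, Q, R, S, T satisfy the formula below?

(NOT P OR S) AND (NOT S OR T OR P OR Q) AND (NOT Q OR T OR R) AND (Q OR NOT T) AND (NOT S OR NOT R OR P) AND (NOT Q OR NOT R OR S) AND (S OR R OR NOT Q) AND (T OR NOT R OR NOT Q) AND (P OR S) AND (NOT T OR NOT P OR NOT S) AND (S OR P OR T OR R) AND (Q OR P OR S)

3

There are 2^5 = 32 truth assignments over (P, Q, R, S, T).
Split on P. With P = true, the clauses containing P are satisfied and NOT P drops from the rest; 2 of the 2^4 = 16 assignments to the other variables satisfy what remains.
With P = false, by the same count on the reduced clause set, 1 assignment works.
(One model: P=F, Q=T, R=F, S=T, T=T.)
Total: 2 + 1 = 3.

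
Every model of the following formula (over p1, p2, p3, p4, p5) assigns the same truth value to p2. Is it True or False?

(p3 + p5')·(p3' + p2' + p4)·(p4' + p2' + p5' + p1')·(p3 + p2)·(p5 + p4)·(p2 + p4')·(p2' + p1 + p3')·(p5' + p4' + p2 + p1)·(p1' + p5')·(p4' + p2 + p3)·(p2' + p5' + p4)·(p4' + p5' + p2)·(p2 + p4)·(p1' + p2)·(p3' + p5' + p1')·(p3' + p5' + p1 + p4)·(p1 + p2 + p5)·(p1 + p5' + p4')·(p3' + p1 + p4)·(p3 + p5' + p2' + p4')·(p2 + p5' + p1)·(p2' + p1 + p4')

True

Suppose p2 = 0.
The clause (p3) is unit, so p3 = 1.
The clause (p4') is unit, so p4 = 0.
But (p4) is also a unit clause — contradiction.
So every satisfying assignment has p2 = True.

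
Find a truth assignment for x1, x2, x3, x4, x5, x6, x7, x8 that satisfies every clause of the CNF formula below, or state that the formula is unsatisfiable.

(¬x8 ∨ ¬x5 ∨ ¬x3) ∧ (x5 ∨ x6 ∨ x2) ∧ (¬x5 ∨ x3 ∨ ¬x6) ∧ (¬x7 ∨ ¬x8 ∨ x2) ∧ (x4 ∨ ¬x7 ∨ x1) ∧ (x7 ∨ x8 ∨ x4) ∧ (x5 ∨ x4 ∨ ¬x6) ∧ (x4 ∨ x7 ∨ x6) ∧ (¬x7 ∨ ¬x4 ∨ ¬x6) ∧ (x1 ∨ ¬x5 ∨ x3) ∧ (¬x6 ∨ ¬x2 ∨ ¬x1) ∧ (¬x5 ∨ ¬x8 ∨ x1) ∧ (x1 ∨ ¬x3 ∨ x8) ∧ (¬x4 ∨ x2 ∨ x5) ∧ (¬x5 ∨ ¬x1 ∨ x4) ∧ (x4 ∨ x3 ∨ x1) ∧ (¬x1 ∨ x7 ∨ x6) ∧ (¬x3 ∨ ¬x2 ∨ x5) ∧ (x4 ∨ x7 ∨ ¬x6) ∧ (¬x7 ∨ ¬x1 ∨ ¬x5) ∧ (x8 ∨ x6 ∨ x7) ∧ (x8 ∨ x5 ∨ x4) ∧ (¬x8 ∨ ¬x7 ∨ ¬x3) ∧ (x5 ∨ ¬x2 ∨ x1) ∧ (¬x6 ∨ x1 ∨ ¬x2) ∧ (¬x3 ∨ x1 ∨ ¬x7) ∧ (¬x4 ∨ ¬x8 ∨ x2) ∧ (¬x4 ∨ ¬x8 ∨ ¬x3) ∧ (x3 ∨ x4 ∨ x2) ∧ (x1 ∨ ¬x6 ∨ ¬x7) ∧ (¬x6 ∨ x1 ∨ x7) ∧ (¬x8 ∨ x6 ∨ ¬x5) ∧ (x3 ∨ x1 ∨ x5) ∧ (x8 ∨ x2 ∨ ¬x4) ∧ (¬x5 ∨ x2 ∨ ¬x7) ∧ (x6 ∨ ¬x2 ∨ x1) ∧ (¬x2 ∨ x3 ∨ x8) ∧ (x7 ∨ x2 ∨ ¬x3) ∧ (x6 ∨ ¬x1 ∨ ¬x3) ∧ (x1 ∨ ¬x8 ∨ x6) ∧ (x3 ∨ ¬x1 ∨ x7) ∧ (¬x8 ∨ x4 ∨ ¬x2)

x1=True, x2=True, x3=False, x4=True, x5=False, x6=False, x7=True, x8=True

Suppose x8 = True.
Suppose x5 = False.
Suppose x6 = False.
(x2) alone gives x2 = True.
(¬x3) alone gives x3 = False.
(x1) alone gives x1 = True.
(x7) alone gives x7 = True.
(x4) alone gives x4 = True.
This assignment satisfies each clause.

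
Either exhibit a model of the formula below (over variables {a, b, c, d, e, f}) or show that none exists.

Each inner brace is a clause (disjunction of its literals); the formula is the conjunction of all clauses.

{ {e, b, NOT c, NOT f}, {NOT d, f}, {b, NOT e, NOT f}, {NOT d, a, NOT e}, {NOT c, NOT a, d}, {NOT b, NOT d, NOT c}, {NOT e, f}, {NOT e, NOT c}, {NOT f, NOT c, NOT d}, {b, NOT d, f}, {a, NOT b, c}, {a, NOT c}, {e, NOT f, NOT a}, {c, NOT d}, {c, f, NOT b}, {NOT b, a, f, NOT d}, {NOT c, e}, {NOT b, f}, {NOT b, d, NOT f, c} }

a: true,  b: false,  c: false,  d: false,  e: false,  f: false

Suppose d = false.
Suppose c = false.
Suppose e = false.
Suppose a = true.
(NOT f) alone gives f = false.
(NOT b) alone gives b = false.
Every clause now holds.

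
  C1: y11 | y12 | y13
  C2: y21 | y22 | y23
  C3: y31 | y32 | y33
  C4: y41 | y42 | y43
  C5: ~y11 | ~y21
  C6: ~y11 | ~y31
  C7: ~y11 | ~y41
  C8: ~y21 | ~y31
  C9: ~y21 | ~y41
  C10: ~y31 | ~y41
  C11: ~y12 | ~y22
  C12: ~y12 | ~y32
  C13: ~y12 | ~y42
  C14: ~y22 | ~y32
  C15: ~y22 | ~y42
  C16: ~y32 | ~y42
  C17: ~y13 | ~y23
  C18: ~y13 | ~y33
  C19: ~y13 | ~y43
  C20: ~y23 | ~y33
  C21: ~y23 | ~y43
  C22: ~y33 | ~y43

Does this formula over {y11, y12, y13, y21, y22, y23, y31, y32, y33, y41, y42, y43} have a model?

Unsatisfiable

Suppose y11 = 0.
Suppose y12 = 1.
(~y22) alone gives y22 = 0.
(~y32) alone gives y32 = 0.
(~y42) alone gives y42 = 0.
Suppose y21 = 1.
(~y31) alone gives y31 = 0.
(y33) alone gives y33 = 1.
(~y41) alone gives y41 = 0.
(y43) alone gives y43 = 1.
Now (~y43) is unsatisfied and unit — conflict.
Undo y21 and try y21 = 0.
(y23) alone gives y23 = 1.
(~y13) alone gives y13 = 0.
(~y33) alone gives y33 = 0.
(y31) alone gives y31 = 1.
(~y41) alone gives y41 = 0.
(y43) alone gives y43 = 1.
Now (~y43) is unsatisfied and unit — conflict.
Both values of y21 lead to a conflict.
Undo y12 and try y12 = 0.
(y13) alone gives y13 = 1.
(~y23) alone gives y23 = 0.
(~y33) alone gives y33 = 0.
(~y43) alone gives y43 = 0.
Suppose y21 = 1.
(~y31) alone gives y31 = 0.
(y32) alone gives y32 = 1.
(~y41) alone gives y41 = 0.
(y42) alone gives y42 = 1.
Now (~y42) is unsatisfied and unit — conflict.
Undo y21 and try y21 = 0.
(y22) alone gives y22 = 1.
(~y32) alone gives y32 = 0.
(y31) alone gives y31 = 1.
(~y41) alone gives y41 = 0.
(y42) alone gives y42 = 1.
Now (~y42) is unsatisfied and unit — conflict.
Both values of y21 lead to a conflict.
Both values of y12 lead to a conflict.
Undo y11 and try y11 = 1.
(~y21) alone gives y21 = 0.
(~y31) alone gives y31 = 0.
(~y41) alone gives y41 = 0.
Suppose y22 = 1.
(~y12) alone gives y12 = 0.
(~y32) alone gives y32 = 0.
(y33) alone gives y33 = 1.
(~y42) alone gives y42 = 0.
(y43) alone gives y43 = 1.
Now (~y43) is unsatisfied and unit — conflict.
Undo y22 and try y22 = 0.
(y23) alone gives y23 = 1.
(~y13) alone gives y13 = 0.
(~y33) alone gives y33 = 0.
(y32) alone gives y32 = 1.
(~y12) alone gives y12 = 0.
(~y42) alone gives y42 = 0.
(y43) alone gives y43 = 1.
Now (~y43) is unsatisfied and unit — conflict.
Both values of y22 lead to a conflict.
Both values of y11 lead to a conflict.
No assignment satisfies every clause.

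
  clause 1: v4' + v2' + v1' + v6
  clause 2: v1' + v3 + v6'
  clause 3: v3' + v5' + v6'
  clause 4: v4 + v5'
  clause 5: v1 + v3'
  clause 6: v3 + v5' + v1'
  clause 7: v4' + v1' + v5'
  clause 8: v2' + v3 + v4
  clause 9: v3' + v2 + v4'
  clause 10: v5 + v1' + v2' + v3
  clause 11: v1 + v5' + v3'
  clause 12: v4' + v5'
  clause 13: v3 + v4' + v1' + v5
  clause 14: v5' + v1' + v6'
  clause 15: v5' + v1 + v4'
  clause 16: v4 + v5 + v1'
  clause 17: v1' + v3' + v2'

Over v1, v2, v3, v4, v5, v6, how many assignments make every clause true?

There are 2^6 = 64 truth assignments over (v1, v2, v3, v4, v5, v6).
Split on v4. With v4 = 1, the clauses containing v4 are satisfied and v4' drops from the rest; 4 of the 2^5 = 32 assignments to the other variables satisfy what remains.
With v4 = 0, by the same count on the reduced clause set, 2 assignments work.
Total: 4 + 2 = 6.

6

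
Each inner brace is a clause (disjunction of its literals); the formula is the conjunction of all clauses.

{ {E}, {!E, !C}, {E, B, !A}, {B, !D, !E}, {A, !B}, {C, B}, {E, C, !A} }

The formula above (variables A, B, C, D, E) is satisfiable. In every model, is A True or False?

True

Suppose A = false.
Unit clause (E) forces E = true.
Unit clause (!C) forces C = false.
Unit clause (!B) forces B = false.
But (B) is also a unit clause — contradiction.
So every satisfying assignment has A = True.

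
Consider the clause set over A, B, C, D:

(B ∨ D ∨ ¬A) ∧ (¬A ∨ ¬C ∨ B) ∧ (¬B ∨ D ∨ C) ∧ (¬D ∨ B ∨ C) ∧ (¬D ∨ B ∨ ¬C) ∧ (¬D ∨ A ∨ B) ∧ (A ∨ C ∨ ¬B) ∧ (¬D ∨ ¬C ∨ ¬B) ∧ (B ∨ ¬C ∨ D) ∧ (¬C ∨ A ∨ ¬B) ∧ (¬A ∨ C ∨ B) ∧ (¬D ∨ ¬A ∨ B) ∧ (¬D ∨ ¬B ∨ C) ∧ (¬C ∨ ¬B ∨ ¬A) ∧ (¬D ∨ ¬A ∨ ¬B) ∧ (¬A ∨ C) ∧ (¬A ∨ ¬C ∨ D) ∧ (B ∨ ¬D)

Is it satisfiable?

Satisfiable

Branch on A: set A = False.
Branch on D: set D = False.
Branch on B: set B = False.
From the singleton clause (¬C), C = False.
Every clause now holds.
A satisfying assignment: A=False,  B=False,  C=False,  D=False.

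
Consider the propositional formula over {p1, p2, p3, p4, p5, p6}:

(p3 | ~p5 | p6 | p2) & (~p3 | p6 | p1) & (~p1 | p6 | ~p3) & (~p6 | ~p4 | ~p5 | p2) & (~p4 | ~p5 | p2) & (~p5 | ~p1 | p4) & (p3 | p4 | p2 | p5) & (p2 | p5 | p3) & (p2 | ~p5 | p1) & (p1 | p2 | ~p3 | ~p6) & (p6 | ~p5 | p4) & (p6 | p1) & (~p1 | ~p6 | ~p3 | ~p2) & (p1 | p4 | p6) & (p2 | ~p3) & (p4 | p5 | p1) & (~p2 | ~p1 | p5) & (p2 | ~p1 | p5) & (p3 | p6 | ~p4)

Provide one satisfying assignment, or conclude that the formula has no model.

p1=0,  p2=1,  p3=1,  p4=0,  p5=1,  p6=1

Try p6 = 1.
Try p2 = 1.
Try p1 = 0.
Try p4 = 0.
From the singleton clause (p5), p5 = 1.
No clause remains; p3 is free.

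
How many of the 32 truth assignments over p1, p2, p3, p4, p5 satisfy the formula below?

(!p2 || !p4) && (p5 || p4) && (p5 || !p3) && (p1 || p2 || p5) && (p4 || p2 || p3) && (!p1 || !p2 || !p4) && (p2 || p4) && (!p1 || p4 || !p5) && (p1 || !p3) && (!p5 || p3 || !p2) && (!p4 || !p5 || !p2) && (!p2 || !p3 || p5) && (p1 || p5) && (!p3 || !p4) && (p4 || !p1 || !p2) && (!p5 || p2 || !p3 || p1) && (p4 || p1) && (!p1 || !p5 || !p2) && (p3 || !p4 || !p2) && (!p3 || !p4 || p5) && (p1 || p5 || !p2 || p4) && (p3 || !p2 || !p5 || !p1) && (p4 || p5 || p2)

3

There are 2^5 = 32 truth assignments over (p1, p2, p3, p4, p5).
Split on p5. With p5 = true, the clauses containing p5 are satisfied and !p5 drops from the rest; 2 of the 2^4 = 16 assignments to the other variables satisfy what remains.
With p5 = false, by the same count on the reduced clause set, 1 assignment works.
Total: 2 + 1 = 3.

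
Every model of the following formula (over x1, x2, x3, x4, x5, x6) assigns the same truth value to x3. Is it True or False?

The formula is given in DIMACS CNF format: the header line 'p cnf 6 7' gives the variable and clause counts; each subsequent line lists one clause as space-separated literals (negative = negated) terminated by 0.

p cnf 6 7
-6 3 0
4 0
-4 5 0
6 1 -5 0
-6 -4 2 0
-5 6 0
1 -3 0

Suppose x3 = False.
The clause (¬x6) is unit, so x6 = False.
The clause (x4) is unit, so x4 = True.
The clause (x5) is unit, so x5 = True.
Now (¬x5) is unsatisfied and unit — conflict.
So every satisfying assignment has x3 = True.

True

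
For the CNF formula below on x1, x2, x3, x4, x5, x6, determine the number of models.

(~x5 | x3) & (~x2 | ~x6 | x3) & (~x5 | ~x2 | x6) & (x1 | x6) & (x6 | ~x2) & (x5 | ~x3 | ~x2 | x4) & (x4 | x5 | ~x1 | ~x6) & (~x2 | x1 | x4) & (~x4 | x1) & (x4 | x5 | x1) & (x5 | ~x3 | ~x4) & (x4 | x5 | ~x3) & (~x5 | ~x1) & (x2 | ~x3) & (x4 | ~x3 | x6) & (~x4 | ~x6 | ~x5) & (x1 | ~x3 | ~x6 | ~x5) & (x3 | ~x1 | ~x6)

There are 2^6 = 64 truth assignments over (x1, x2, x3, x4, x5, x6).
Split on x6. With x6 = 1, the clauses containing x6 are satisfied and ~x6 drops from the rest; 0 of the 2^5 = 32 assignments to the other variables satisfy what remains.
With x6 = 0, by the same count on the reduced clause set, 2 assignments work.
(One model: x1=T, x2=F, x3=F, x4=F, x5=F, x6=F.)
Total: 0 + 2 = 2.

2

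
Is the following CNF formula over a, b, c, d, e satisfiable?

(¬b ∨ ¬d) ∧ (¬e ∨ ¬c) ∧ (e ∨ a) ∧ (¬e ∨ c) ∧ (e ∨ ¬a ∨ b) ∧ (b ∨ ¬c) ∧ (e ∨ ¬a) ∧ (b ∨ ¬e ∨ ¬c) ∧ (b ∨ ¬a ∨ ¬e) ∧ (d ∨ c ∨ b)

No

Suppose b = False.
Unit clause (¬c) forces c = False.
Unit clause (¬e) forces e = False.
Unit clause (a) forces a = True.
That conflicts with the unit clause (¬a).
Undo b and try b = True.
Unit clause (¬d) forces d = False.
Suppose e = False.
Unit clause (a) forces a = True.
That conflicts with the unit clause (¬a).
Undo e and try e = True.
Unit clause (¬c) forces c = False.
That conflicts with the unit clause (c).
Either choice for e ends in contradiction.
Either choice for b ends in contradiction.
No assignment satisfies every clause.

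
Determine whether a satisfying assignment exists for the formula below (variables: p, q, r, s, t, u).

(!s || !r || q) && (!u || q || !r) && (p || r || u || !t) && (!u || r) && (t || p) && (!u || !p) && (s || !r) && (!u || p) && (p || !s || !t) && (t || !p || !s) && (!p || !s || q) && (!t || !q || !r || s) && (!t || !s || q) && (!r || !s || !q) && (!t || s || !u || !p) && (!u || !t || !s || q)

Branch on u: set u = false.
Branch on t: set t = true.
Branch on p: set p = true.
Branch on s: set s = true.
(q) alone gives q = true.
(!r) alone gives r = false.
Every clause now holds.
A satisfying assignment: p: true, q: true, r: false, s: true, t: true, u: false.

Yes, satisfiable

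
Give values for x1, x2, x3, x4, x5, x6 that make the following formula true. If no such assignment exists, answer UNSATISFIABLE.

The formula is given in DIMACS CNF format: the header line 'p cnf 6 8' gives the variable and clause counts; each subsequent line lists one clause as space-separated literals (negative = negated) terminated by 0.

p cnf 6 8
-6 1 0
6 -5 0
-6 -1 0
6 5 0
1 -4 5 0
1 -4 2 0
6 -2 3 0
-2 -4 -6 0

Try x6 = False.
(¬x5) alone gives x5 = False.
Now (x5) is unsatisfied and unit — conflict.
That branch fails; take x6 = True instead.
(x1) alone gives x1 = True.
Now (¬x1) is unsatisfied and unit — conflict.
Either choice for x6 ends in contradiction.

UNSATISFIABLE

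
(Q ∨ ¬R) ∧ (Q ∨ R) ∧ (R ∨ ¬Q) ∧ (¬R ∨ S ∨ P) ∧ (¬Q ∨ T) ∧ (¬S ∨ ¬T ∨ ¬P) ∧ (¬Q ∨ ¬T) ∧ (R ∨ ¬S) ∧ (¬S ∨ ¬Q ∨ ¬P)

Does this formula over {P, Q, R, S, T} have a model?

No

Branch on Q: set Q = True.
(R) alone gives R = True.
(T) alone gives T = True.
That conflicts with the unit clause (¬T).
Undo Q and try Q = False.
(¬R) alone gives R = False.
That conflicts with the unit clause (R).
Both values of Q lead to a conflict.
No assignment satisfies every clause.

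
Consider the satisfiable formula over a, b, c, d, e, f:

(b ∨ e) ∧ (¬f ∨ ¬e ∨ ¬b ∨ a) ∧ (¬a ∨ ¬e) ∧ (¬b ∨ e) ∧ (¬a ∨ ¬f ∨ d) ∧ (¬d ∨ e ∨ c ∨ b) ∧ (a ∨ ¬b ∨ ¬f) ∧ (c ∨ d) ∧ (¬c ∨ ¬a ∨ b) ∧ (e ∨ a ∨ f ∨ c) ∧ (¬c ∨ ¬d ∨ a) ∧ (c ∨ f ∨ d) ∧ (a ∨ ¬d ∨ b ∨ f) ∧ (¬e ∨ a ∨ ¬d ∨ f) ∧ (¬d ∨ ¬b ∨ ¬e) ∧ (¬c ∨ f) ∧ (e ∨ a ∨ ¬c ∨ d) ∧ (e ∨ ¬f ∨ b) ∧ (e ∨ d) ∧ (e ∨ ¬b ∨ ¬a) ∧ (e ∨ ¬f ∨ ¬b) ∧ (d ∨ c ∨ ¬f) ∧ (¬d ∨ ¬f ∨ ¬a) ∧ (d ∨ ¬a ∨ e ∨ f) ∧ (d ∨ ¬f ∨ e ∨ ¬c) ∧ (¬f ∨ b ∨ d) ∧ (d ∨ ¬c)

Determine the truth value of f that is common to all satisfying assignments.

True

Suppose f = False.
Unit clause (¬c) forces c = False.
Unit clause (d) forces d = True.
Case b = True:
Unit clause (e) forces e = True.
That conflicts with the unit clause (¬e).
So b must be the other value — set b = False.
Unit clause (e) forces e = True.
Unit clause (¬a) forces a = False.
That conflicts with the unit clause (a).
Both values of b lead to a conflict.
So every satisfying assignment has f = True.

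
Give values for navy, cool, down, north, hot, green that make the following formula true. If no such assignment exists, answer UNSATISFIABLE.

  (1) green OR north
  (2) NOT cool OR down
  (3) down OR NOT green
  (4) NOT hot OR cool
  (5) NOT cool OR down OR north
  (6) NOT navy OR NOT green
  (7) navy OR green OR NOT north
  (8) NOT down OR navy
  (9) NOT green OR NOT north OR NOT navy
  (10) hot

(hot) alone gives hot = true.
(cool) alone gives cool = true.
(down) alone gives down = true.
(navy) alone gives navy = true.
(NOT green) alone gives green = false.
(north) alone gives north = true.
All clauses are satisfied.

navy ↦ true; cool ↦ true; down ↦ true; north ↦ true; hot ↦ true; green ↦ false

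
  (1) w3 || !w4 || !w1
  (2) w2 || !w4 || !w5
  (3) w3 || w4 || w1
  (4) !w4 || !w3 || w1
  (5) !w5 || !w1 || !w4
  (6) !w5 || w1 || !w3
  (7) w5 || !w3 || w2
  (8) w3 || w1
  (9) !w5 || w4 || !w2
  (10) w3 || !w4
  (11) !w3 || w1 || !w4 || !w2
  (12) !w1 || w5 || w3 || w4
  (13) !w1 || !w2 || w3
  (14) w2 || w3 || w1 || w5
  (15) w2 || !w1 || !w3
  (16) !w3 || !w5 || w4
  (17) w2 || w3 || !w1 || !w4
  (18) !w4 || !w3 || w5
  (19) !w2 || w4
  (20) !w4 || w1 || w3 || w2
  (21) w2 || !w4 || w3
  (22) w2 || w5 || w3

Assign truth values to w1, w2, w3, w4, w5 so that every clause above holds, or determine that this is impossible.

Branch on w3: set w3 = false.
The clause (w1) is unit, so w1 = true.
The clause (!w4) is unit, so w4 = false.
The clause (w5) is unit, so w5 = true.
The clause (!w2) is unit, so w2 = false.
All clauses are satisfied.

w1 ↦ true; w2 ↦ false; w3 ↦ false; w4 ↦ false; w5 ↦ true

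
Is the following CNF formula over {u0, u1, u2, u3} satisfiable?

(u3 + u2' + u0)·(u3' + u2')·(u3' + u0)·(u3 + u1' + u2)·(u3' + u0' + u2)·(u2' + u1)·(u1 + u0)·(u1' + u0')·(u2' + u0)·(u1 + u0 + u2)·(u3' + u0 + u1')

Try u3 = 0.
Try u2 = 0.
(u1') alone gives u1 = 0.
(u0) alone gives u0 = 1.
All clauses are satisfied.
A satisfying assignment: u0=1, u1=0, u2=0, u3=0.

Yes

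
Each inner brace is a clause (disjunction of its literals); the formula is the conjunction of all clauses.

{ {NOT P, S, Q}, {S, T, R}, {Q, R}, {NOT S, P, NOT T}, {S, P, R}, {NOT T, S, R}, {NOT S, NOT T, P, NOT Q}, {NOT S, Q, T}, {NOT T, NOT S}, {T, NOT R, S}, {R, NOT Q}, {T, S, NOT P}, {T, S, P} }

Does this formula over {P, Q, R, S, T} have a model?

Yes

Suppose Q = false.
The clause (R) is unit, so R = true.
Suppose P = false.
Suppose S = false.
The clause (T) is unit, so T = true.
This assignment satisfies each clause.
A satisfying assignment: P=false,  Q=false,  R=true,  S=false,  T=true.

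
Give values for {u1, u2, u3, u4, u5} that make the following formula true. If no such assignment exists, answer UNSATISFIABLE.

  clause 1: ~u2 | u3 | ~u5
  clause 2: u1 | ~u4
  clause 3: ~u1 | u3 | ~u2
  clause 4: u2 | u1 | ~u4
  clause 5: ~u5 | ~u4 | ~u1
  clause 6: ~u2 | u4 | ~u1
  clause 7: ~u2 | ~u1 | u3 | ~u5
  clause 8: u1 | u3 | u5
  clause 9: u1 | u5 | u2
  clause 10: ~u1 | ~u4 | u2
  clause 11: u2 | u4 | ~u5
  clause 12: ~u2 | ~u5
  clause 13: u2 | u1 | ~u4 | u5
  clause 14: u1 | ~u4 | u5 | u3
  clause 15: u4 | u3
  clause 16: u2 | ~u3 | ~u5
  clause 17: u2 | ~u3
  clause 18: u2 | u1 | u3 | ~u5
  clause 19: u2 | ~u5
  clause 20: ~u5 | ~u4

u1 ↦ 1; u2 ↦ 1; u3 ↦ 1; u4 ↦ 1; u5 ↦ 0

Branch on u1: set u1 = 1.
Branch on u3: set u3 = 1.
From the singleton clause (u2), u2 = 1.
From the singleton clause (u4), u4 = 1.
From the singleton clause (~u5), u5 = 0.
Every clause now holds.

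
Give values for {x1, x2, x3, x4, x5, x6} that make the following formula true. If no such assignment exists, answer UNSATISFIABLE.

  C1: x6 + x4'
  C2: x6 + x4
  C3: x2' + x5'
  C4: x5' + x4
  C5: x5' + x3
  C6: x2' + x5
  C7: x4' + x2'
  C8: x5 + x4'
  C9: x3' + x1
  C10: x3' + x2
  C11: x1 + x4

x1 ↦ 1; x2 ↦ 0; x3 ↦ 0; x4 ↦ 0; x5 ↦ 0; x6 ↦ 1

Branch on x6: set x6 = 1.
Branch on x2: set x2 = 0.
Unit clause (x3') forces x3 = 0.
Unit clause (x5') forces x5 = 0.
Unit clause (x4') forces x4 = 0.
Unit clause (x1) forces x1 = 1.
This assignment satisfies each clause.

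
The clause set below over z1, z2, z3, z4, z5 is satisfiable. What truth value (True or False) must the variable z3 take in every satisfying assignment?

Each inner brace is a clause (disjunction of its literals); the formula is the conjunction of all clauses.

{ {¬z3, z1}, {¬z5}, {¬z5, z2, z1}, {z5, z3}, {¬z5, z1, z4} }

Suppose z3 = False.
Unit clause (¬z5) forces z5 = False.
Now (z5) is unsatisfied and unit — conflict.
So every satisfying assignment has z3 = True.

True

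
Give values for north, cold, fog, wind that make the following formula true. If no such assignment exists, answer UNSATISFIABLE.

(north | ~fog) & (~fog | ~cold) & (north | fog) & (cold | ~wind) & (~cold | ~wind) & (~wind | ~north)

north: 1,  cold: 1,  fog: 0,  wind: 0

Suppose north = 1.
From the singleton clause (~wind), wind = 0.
Suppose fog = 0.
Every clause is now satisfied; cold is unconstrained.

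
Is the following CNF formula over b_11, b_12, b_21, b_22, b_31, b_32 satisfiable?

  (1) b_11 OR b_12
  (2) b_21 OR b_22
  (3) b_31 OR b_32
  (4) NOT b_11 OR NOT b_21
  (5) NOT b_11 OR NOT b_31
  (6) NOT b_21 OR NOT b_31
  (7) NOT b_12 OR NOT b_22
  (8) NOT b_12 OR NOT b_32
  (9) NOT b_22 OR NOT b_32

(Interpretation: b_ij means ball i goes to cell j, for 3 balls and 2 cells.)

Try b_11 = true.
The clause (NOT b_21) is unit, so b_21 = false.
The clause (b_22) is unit, so b_22 = true.
The clause (NOT b_31) is unit, so b_31 = false.
The clause (b_32) is unit, so b_32 = true.
But (NOT b_32) is also a unit clause — contradiction.
So b_11 must be the other value — set b_11 = false.
The clause (b_12) is unit, so b_12 = true.
The clause (NOT b_22) is unit, so b_22 = false.
The clause (b_21) is unit, so b_21 = true.
The clause (NOT b_31) is unit, so b_31 = false.
The clause (b_32) is unit, so b_32 = true.
But (NOT b_32) is also a unit clause — contradiction.
Neither b_11 = true nor b_11 = false works.
No assignment satisfies every clause.

No, unsatisfiable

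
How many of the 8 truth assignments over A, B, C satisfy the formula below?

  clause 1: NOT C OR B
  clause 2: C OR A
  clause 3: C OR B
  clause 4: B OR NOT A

There are 2^3 = 8 truth assignments over (A, B, C).
Check each against the 4 clauses (columns in the order A, B, C):
  F F F  ✗ fails (C OR A)
  F F T  ✗ fails (NOT C OR B)
  F T F  ✗ fails (C OR A)
  F T T  ✓ satisfies all
  T F F  ✗ fails (C OR B)
  T F T  ✗ fails (NOT C OR B)
  T T F  ✓ satisfies all
  T T T  ✓ satisfies all
3 of the 8 rows are models.

3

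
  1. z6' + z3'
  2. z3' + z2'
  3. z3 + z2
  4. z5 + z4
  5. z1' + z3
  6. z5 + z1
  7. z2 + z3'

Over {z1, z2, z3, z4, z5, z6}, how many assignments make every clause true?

There are 2^6 = 64 truth assignments over (z1, z2, z3, z4, z5, z6).
Split on z2. With z2 = 1, the clauses containing z2 are satisfied and z2' drops from the rest; 4 of the 2^5 = 32 assignments to the other variables satisfy what remains.
With z2 = 0, by the same count on the reduced clause set, 0 assignments work.
Total: 4 + 0 = 4.

4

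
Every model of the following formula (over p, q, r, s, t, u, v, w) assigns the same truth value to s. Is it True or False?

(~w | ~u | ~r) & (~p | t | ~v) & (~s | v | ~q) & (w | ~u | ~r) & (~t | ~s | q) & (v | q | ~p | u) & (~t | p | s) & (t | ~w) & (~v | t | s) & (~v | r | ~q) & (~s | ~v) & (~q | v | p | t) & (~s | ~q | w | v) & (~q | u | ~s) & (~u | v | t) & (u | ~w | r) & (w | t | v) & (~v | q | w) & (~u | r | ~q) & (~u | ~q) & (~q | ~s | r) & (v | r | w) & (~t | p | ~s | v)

Suppose s = 1.
Unit clause (~v) forces v = 0.
Unit clause (~q) forces q = 0.
Unit clause (~t) forces t = 0.
Unit clause (~w) forces w = 0.
But (w) is also a unit clause — contradiction.
So every satisfying assignment has s = False.

False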